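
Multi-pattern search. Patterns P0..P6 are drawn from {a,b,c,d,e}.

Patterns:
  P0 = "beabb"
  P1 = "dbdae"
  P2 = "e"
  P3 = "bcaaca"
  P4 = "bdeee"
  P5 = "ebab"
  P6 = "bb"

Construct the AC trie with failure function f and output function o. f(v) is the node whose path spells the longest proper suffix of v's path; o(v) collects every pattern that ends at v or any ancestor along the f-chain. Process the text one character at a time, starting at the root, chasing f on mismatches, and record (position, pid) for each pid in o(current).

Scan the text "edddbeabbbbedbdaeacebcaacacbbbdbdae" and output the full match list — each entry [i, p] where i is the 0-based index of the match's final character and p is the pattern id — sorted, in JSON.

Build automaton:
Trie nodes:
  n0 'ε': b→1 d→6 e→11
  n1 'b': b→24 c→12 d→17 e→2
  n2 'be': a→3
  n3 'bea': b→4
  n4 'beab': b→5
  n5 'beabb': ·  ←P0
  n6 'd': b→7
  n7 'db': d→8
  n8 'dbd': a→9
  n9 'dbda': e→10
  n10 'dbdae': ·  ←P1
  n11 'e': b→21  ←P2
  n12 'bc': a→13
  n13 'bca': a→14
  n14 'bcaa': c→15
  n15 'bcaac': a→16
  n16 'bcaaca': ·  ←P3
  n17 'bd': e→18
  n18 'bde': e→19
  n19 'bdee': e→20
  n20 'bdeee': ·  ←P4
  n21 'eb': a→22
  n22 'eba': b→23
  n23 'ebab': ·  ←P5
  n24 'bb': ·  ←P6

Failure links (BFS by depth):
  n1('b'): parent n0 fail=0; on 'b' 0 → fail=0;  out ∅∪∅=∅
  n6('d'): parent n0 fail=0; on 'd' 0 → fail=0;  out ∅∪∅=∅
  n11('e'): parent n0 fail=0; on 'e' 0 → fail=0;  out {2}∪∅={2}
  n2('be'): parent n1 fail=0; on 'e' 0 → fail=11;  out ∅∪{2}={2}
  n7('db'): parent n6 fail=0; on 'b' 0 → fail=1;  out ∅∪∅=∅
  n12('bc'): parent n1 fail=0; on 'c' 0 → fail=0;  out ∅∪∅=∅
  n17('bd'): parent n1 fail=0; on 'd' 0 → fail=6;  out ∅∪∅=∅
  n21('eb'): parent n11 fail=0; on 'b' 0 → fail=1;  out ∅∪∅=∅
  n24('bb'): parent n1 fail=0; on 'b' 0 → fail=1;  out {6}∪∅={6}
  n3('bea'): parent n2 fail=11; on 'a' 11→0 → fail=0;  out ∅∪∅=∅
  n8('dbd'): parent n7 fail=1; on 'd' 1 → fail=17;  out ∅∪∅=∅
  n13('bca'): parent n12 fail=0; on 'a' 0 → fail=0;  out ∅∪∅=∅
  n18('bde'): parent n17 fail=6; on 'e' 6→0 → fail=11;  out ∅∪{2}={2}
  n22('eba'): parent n21 fail=1; on 'a' 1→0 → fail=0;  out ∅∪∅=∅
  n4('beab'): parent n3 fail=0; on 'b' 0 → fail=1;  out ∅∪∅=∅
  n9('dbda'): parent n8 fail=17; on 'a' 17→6→0 → fail=0;  out ∅∪∅=∅
  n14('bcaa'): parent n13 fail=0; on 'a' 0 → fail=0;  out ∅∪∅=∅
  n19('bdee'): parent n18 fail=11; on 'e' 11→0 → fail=11;  out ∅∪{2}={2}
  n23('ebab'): parent n22 fail=0; on 'b' 0 → fail=1;  out {5}∪∅={5}
  n5('beabb'): parent n4 fail=1; on 'b' 1 → fail=24;  out {0}∪{6}={0,6}
  n10('dbdae'): parent n9 fail=0; on 'e' 0 → fail=11;  out {1}∪{2}={1,2}
  n15('bcaac'): parent n14 fail=0; on 'c' 0 → fail=0;  out ∅∪∅=∅
  n20('bdeee'): parent n19 fail=11; on 'e' 11→0 → fail=11;  out {4}∪{2}={2,4}
  n16('bcaaca'): parent n15 fail=0; on 'a' 0 → fail=0;  out {3}∪∅={3}

Scan:
i=0 'e': node 0→11  emit P2@[0:0]
i=1 'd': node 11→6 (via fail)
i=2 'd': node 6→6 (via fail)
i=3 'd': node 6→6 (via fail)
i=4 'b': node 6→7
i=5 'e': node 7→2 (via fail)  emit P2@[5:5]
i=6 'a': node 2→3
i=7 'b': node 3→4
i=8 'b': node 4→5  emit P0@[4:8],P6@[7:8]
i=9 'b': node 5→24 (via fail)  emit P6@[8:9]
i=10 'b': node 24→24 (via fail)  emit P6@[9:10]
i=11 'e': node 24→2 (via fail)  emit P2@[11:11]
i=12 'd': node 2→6 (via fail)
i=13 'b': node 6→7
i=14 'd': node 7→8
i=15 'a': node 8→9
i=16 'e': node 9→10  emit P1@[12:16],P2@[16:16]
i=17 'a': node 10→0 (via fail)
i=18 'c': node 0→0
i=19 'e': node 0→11  emit P2@[19:19]
i=20 'b': node 11→21
i=21 'c': node 21→12 (via fail)
i=22 'a': node 12→13
i=23 'a': node 13→14
i=24 'c': node 14→15
i=25 'a': node 15→16  emit P3@[20:25]
i=26 'c': node 16→0 (via fail)
i=27 'b': node 0→1
i=28 'b': node 1→24  emit P6@[27:28]
i=29 'b': node 24→24 (via fail)  emit P6@[28:29]
i=30 'd': node 24→17 (via fail)
i=31 'b': node 17→7 (via fail)
i=32 'd': node 7→8
i=33 'a': node 8→9
i=34 'e': node 9→10  emit P1@[30:34],P2@[34:34]

Matches: [[0,2],[5,2],[8,0],[8,6],[9,6],[10,6],[11,2],[16,1],[16,2],[19,2],[25,3],[28,6],[29,6],[34,1],[34,2]]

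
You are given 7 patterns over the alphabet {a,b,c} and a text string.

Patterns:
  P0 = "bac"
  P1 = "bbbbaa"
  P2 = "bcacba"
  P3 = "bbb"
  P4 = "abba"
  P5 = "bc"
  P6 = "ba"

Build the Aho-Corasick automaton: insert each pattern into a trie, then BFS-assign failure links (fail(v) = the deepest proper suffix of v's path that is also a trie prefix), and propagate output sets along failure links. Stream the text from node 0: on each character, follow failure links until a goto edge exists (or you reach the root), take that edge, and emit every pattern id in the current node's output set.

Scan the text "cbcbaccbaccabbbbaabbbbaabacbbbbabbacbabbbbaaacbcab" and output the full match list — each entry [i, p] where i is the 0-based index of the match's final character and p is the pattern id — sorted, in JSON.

Construct AC machine:
Trie nodes:
  0='ε' goto a→14 b→1
  1='b' goto a→2 b→4 c→9
  2='ba' goto c→3  [P6 ends]
  3='bac' goto ·  [P0 ends]
  4='bb' goto b→5
  5='bbb' goto b→6  [P3 ends]
  6='bbbb' goto a→7
  7='bbbba' goto a→8
  8='bbbbaa' goto ·  [P1 ends]
  9='bc' goto a→10  [P5 ends]
  10='bca' goto c→11
  11='bcac' goto b→12
  12='bcacb' goto a→13
  13='bcacba' goto ·  [P2 ends]
  14='a' goto b→15
  15='ab' goto b→16
  16='abb' goto a→17
  17='abba' goto ·  [P4 ends]

BFS fail/out derivation:
  n1('b'): parent n0 fail=0; on 'b' 0 → fail=0;  out ∅∪∅=∅
  n14('a'): parent n0 fail=0; on 'a' 0 → fail=0;  out ∅∪∅=∅
  n2('ba'): parent n1 fail=0; on 'a' 0 → fail=14;  out {6}∪∅={6}
  n4('bb'): parent n1 fail=0; on 'b' 0 → fail=1;  out ∅∪∅=∅
  n9('bc'): parent n1 fail=0; on 'c' 0 → fail=0;  out {5}∪∅={5}
  n15('ab'): parent n14 fail=0; on 'b' 0 → fail=1;  out ∅∪∅=∅
  n3('bac'): parent n2 fail=14; on 'c' 14→0 → fail=0;  out {0}∪∅={0}
  n5('bbb'): parent n4 fail=1; on 'b' 1 → fail=4;  out {3}∪∅={3}
  n10('bca'): parent n9 fail=0; on 'a' 0 → fail=14;  out ∅∪∅=∅
  n16('abb'): parent n15 fail=1; on 'b' 1 → fail=4;  out ∅∪∅=∅
  n6('bbbb'): parent n5 fail=4; on 'b' 4 → fail=5;  out ∅∪{3}={3}
  n11('bcac'): parent n10 fail=14; on 'c' 14→0 → fail=0;  out ∅∪∅=∅
  n17('abba'): parent n16 fail=4; on 'a' 4→1 → fail=2;  out {4}∪{6}={4,6}
  n7('bbbba'): parent n6 fail=5; on 'a' 5→4→1 → fail=2;  out ∅∪{6}={6}
  n12('bcacb'): parent n11 fail=0; on 'b' 0 → fail=1;  out ∅∪∅=∅
  n8('bbbbaa'): parent n7 fail=2; on 'a' 2→14→0 → fail=14;  out {1}∪∅={1}
  n13('bcacba'): parent n12 fail=1; on 'a' 1 → fail=2;  out {2}∪{6}={2,6}

Run:
i=0 'c': node 0→0
i=1 'b': node 0→1
i=2 'c': node 1→9  emit P5@[1:2]
i=3 'b': node 9→1 (via fail)
i=4 'a': node 1→2  emit P6@[3:4]
i=5 'c': node 2→3  emit P0@[3:5]
i=6 'c': node 3→0 (via fail)
i=7 'b': node 0→1
i=8 'a': node 1→2  emit P6@[7:8]
i=9 'c': node 2→3  emit P0@[7:9]
i=10 'c': node 3→0 (via fail)
i=11 'a': node 0→14
i=12 'b': node 14→15
i=13 'b': node 15→16
i=14 'b': node 16→5 (via fail)  emit P3@[12:14]
i=15 'b': node 5→6  emit P3@[13:15]
i=16 'a': node 6→7  emit P6@[15:16]
i=17 'a': node 7→8  emit P1@[12:17]
i=18 'b': node 8→15 (via fail)
i=19 'b': node 15→16
i=20 'b': node 16→5 (via fail)  emit P3@[18:20]
i=21 'b': node 5→6  emit P3@[19:21]
i=22 'a': node 6→7  emit P6@[21:22]
i=23 'a': node 7→8  emit P1@[18:23]
i=24 'b': node 8→15 (via fail)
i=25 'a': node 15→2 (via fail)  emit P6@[24:25]
i=26 'c': node 2→3  emit P0@[24:26]
i=27 'b': node 3→1 (via fail)
i=28 'b': node 1→4
i=29 'b': node 4→5  emit P3@[27:29]
i=30 'b': node 5→6  emit P3@[28:30]
i=31 'a': node 6→7  emit P6@[30:31]
i=32 'b': node 7→15 (via fail)
i=33 'b': node 15→16
i=34 'a': node 16→17  emit P4@[31:34],P6@[33:34]
i=35 'c': node 17→3 (via fail)  emit P0@[33:35]
i=36 'b': node 3→1 (via fail)
i=37 'a': node 1→2  emit P6@[36:37]
i=38 'b': node 2→15 (via fail)
i=39 'b': node 15→16
i=40 'b': node 16→5 (via fail)  emit P3@[38:40]
i=41 'b': node 5→6  emit P3@[39:41]
i=42 'a': node 6→7  emit P6@[41:42]
i=43 'a': node 7→8  emit P1@[38:43]
i=44 'a': node 8→14 (via fail)
i=45 'c': node 14→0 (via fail)
i=46 'b': node 0→1
i=47 'c': node 1→9  emit P5@[46:47]
i=48 'a': node 9→10
i=49 'b': node 10→15 (via fail)

Result: [[2,5],[4,6],[5,0],[8,6],[9,0],[14,3],[15,3],[16,6],[17,1],[20,3],[21,3],[22,6],[23,1],[25,6],[26,0],[29,3],[30,3],[31,6],[34,4],[34,6],[35,0],[37,6],[40,3],[41,3],[42,6],[43,1],[47,5]]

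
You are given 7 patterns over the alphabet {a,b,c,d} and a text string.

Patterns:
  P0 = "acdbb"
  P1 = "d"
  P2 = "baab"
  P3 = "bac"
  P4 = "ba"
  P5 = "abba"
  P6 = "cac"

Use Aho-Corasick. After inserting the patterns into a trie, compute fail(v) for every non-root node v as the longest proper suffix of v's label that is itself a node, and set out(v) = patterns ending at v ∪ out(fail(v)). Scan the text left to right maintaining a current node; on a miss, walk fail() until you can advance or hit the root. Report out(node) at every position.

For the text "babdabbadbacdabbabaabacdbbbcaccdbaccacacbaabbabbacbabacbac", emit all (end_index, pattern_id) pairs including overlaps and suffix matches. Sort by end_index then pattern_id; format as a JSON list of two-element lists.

Build automaton:
Trie (insert patterns):
  n0 'ε': a→1 b→7 c→15 d→6
  n1 'a': b→12 c→2
  n2 'ac': d→3
  n3 'acd': b→4
  n4 'acdb': b→5
  n5 'acdbb': ·  ←P0
  n6 'd': ·  ←P1
  n7 'b': a→8
  n8 'ba': a→9 c→11  ←P4
  n9 'baa': b→10
  n10 'baab': ·  ←P2
  n11 'bac': ·  ←P3
  n12 'ab': b→13
  n13 'abb': a→14
  n14 'abba': ·  ←P5
  n15 'c': a→16
  n16 'ca': c→17
  n17 'cac': ·  ←P6

Failure links (BFS by depth):
  n1('a'): parent n0 fail=0; on 'a' 0 → fail=0;  out ∅∪∅=∅
  n6('d'): parent n0 fail=0; on 'd' 0 → fail=0;  out {1}∪∅={1}
  n7('b'): parent n0 fail=0; on 'b' 0 → fail=0;  out ∅∪∅=∅
  n15('c'): parent n0 fail=0; on 'c' 0 → fail=0;  out ∅∪∅=∅
  n2('ac'): parent n1 fail=0; on 'c' 0 → fail=15;  out ∅∪∅=∅
  n8('ba'): parent n7 fail=0; on 'a' 0 → fail=1;  out {4}∪∅={4}
  n12('ab'): parent n1 fail=0; on 'b' 0 → fail=7;  out ∅∪∅=∅
  n16('ca'): parent n15 fail=0; on 'a' 0 → fail=1;  out ∅∪∅=∅
  n3('acd'): parent n2 fail=15; on 'd' 15→0 → fail=6;  out ∅∪{1}={1}
  n9('baa'): parent n8 fail=1; on 'a' 1→0 → fail=1;  out ∅∪∅=∅
  n11('bac'): parent n8 fail=1; on 'c' 1 → fail=2;  out {3}∪∅={3}
  n13('abb'): parent n12 fail=7; on 'b' 7→0 → fail=7;  out ∅∪∅=∅
  n17('cac'): parent n16 fail=1; on 'c' 1 → fail=2;  out {6}∪∅={6}
  n4('acdb'): parent n3 fail=6; on 'b' 6→0 → fail=7;  out ∅∪∅=∅
  n10('baab'): parent n9 fail=1; on 'b' 1 → fail=12;  out {2}∪∅={2}
  n14('abba'): parent n13 fail=7; on 'a' 7 → fail=8;  out {5}∪{4}={4,5}
  n5('acdbb'): parent n4 fail=7; on 'b' 7→0 → fail=7;  out {0}∪∅={0}

Run:
i=0 'b': node 0→7
i=1 'a': node 7→8  emit P4@[0:1]
i=2 'b': node 8→12 (via fail)
i=3 'd': node 12→6 (via fail)  emit P1@[3:3]
i=4 'a': node 6→1 (via fail)
i=5 'b': node 1→12
i=6 'b': node 12→13
i=7 'a': node 13→14  emit P4@[6:7],P5@[4:7]
i=8 'd': node 14→6 (via fail)  emit P1@[8:8]
i=9 'b': node 6→7 (via fail)
i=10 'a': node 7→8  emit P4@[9:10]
i=11 'c': node 8→11  emit P3@[9:11]
i=12 'd': node 11→3 (via fail)  emit P1@[12:12]
i=13 'a': node 3→1 (via fail)
i=14 'b': node 1→12
i=15 'b': node 12→13
i=16 'a': node 13→14  emit P4@[15:16],P5@[13:16]
i=17 'b': node 14→12 (via fail)
i=18 'a': node 12→8 (via fail)  emit P4@[17:18]
i=19 'a': node 8→9
i=20 'b': node 9→10  emit P2@[17:20]
i=21 'a': node 10→8 (via fail)  emit P4@[20:21]
i=22 'c': node 8→11  emit P3@[20:22]
i=23 'd': node 11→3 (via fail)  emit P1@[23:23]
i=24 'b': node 3→4
i=25 'b': node 4→5  emit P0@[21:25]
i=26 'b': node 5→7 (via fail)
i=27 'c': node 7→15 (via fail)
i=28 'a': node 15→16
i=29 'c': node 16→17  emit P6@[27:29]
i=30 'c': node 17→15 (via fail)
i=31 'd': node 15→6 (via fail)  emit P1@[31:31]
i=32 'b': node 6→7 (via fail)
i=33 'a': node 7→8  emit P4@[32:33]
i=34 'c': node 8→11  emit P3@[32:34]
i=35 'c': node 11→15 (via fail)
i=36 'a': node 15→16
i=37 'c': node 16→17  emit P6@[35:37]
i=38 'a': node 17→16 (via fail)
i=39 'c': node 16→17  emit P6@[37:39]
i=40 'b': node 17→7 (via fail)
i=41 'a': node 7→8  emit P4@[40:41]
i=42 'a': node 8→9
i=43 'b': node 9→10  emit P2@[40:43]
i=44 'b': node 10→13 (via fail)
i=45 'a': node 13→14  emit P4@[44:45],P5@[42:45]
i=46 'b': node 14→12 (via fail)
i=47 'b': node 12→13
i=48 'a': node 13→14  emit P4@[47:48],P5@[45:48]
i=49 'c': node 14→11 (via fail)  emit P3@[47:49]
i=50 'b': node 11→7 (via fail)
i=51 'a': node 7→8  emit P4@[50:51]
i=52 'b': node 8→12 (via fail)
i=53 'a': node 12→8 (via fail)  emit P4@[52:53]
i=54 'c': node 8→11  emit P3@[52:54]
i=55 'b': node 11→7 (via fail)
i=56 'a': node 7→8  emit P4@[55:56]
i=57 'c': node 8→11  emit P3@[55:57]

All matches (sorted): [[1,4],[3,1],[7,4],[7,5],[8,1],[10,4],[11,3],[12,1],[16,4],[16,5],[18,4],[20,2],[21,4],[22,3],[23,1],[25,0],[29,6],[31,1],[33,4],[34,3],[37,6],[39,6],[41,4],[43,2],[45,4],[45,5],[48,4],[48,5],[49,3],[51,4],[53,4],[54,3],[56,4],[57,3]]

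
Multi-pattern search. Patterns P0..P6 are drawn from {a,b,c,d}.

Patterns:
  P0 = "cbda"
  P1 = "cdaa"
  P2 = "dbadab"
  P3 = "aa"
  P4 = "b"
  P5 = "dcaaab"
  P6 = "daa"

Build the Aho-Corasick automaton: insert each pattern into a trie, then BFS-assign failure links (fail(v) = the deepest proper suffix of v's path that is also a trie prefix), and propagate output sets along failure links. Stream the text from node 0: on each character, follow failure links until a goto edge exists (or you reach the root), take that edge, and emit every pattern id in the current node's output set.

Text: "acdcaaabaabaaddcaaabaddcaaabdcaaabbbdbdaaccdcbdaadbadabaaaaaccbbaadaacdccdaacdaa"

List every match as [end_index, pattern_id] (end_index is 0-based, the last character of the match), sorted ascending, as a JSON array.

Build automaton:
Trie nodes:
  0='ε' goto a→14 b→16 c→1 d→8
  1='c' goto b→2 d→5
  2='cb' goto d→3
  3='cbd' goto a→4
  4='cbda' goto ·  ←P0
  5='cd' goto a→6
  6='cda' goto a→7
  7='cdaa' goto ·  ←P1
  8='d' goto a→22 b→9 c→17
  9='db' goto a→10
  10='dba' goto d→11
  11='dbad' goto a→12
  12='dbada' goto b→13
  13='dbadab' goto ·  ←P2
  14='a' goto a→15
  15='aa' goto ·  ←P3
  16='b' goto ·  ←P4
  17='dc' goto a→18
  18='dca' goto a→19
  19='dcaa' goto a→20
  20='dcaaa' goto b→21
  21='dcaaab' goto ·  ←P5
  22='da' goto a→23
  23='daa' goto ·  ←P6

BFS fail/out derivation:
  n1('c'): parent n0 fail=0; on 'c' 0 → fail=0;  out ∅∪∅=∅
  n8('d'): parent n0 fail=0; on 'd' 0 → fail=0;  out ∅∪∅=∅
  n14('a'): parent n0 fail=0; on 'a' 0 → fail=0;  out ∅∪∅=∅
  n16('b'): parent n0 fail=0; on 'b' 0 → fail=0;  out {4}∪∅={4}
  n2('cb'): parent n1 fail=0; on 'b' 0 → fail=16;  out ∅∪{4}={4}
  n5('cd'): parent n1 fail=0; on 'd' 0 → fail=8;  out ∅∪∅=∅
  n9('db'): parent n8 fail=0; on 'b' 0 → fail=16;  out ∅∪{4}={4}
  n15('aa'): parent n14 fail=0; on 'a' 0 → fail=14;  out {3}∪∅={3}
  n17('dc'): parent n8 fail=0; on 'c' 0 → fail=1;  out ∅∪∅=∅
  n22('da'): parent n8 fail=0; on 'a' 0 → fail=14;  out ∅∪∅=∅
  n3('cbd'): parent n2 fail=16; on 'd' 16→0 → fail=8;  out ∅∪∅=∅
  n6('cda'): parent n5 fail=8; on 'a' 8 → fail=22;  out ∅∪∅=∅
  n10('dba'): parent n9 fail=16; on 'a' 16→0 → fail=14;  out ∅∪∅=∅
  n18('dca'): parent n17 fail=1; on 'a' 1→0 → fail=14;  out ∅∪∅=∅
  n23('daa'): parent n22 fail=14; on 'a' 14 → fail=15;  out {6}∪{3}={3,6}
  n4('cbda'): parent n3 fail=8; on 'a' 8 → fail=22;  out {0}∪∅={0}
  n7('cdaa'): parent n6 fail=22; on 'a' 22 → fail=23;  out {1}∪{3,6}={1,3,6}
  n11('dbad'): parent n10 fail=14; on 'd' 14→0 → fail=8;  out ∅∪∅=∅
  n19('dcaa'): parent n18 fail=14; on 'a' 14 → fail=15;  out ∅∪{3}={3}
  n12('dbada'): parent n11 fail=8; on 'a' 8 → fail=22;  out ∅∪∅=∅
  n20('dcaaa'): parent n19 fail=15; on 'a' 15→14 → fail=15;  out ∅∪{3}={3}
  n13('dbadab'): parent n12 fail=22; on 'b' 22→14→0 → fail=16;  out {2}∪{4}={2,4}
  n21('dcaaab'): parent n20 fail=15; on 'b' 15→14→0 → fail=16;  out {5}∪{4}={4,5}

Run:
pos 0 'a': at 14
pos 1 'c': at 1 (fail-walked)
pos 2 'd': at 5
pos 3 'c': at 17 (fail-walked)
pos 4 'a': at 18
pos 5 'a': at 19  → match P3@[4:5]
pos 6 'a': at 20  → match P3@[5:6]
pos 7 'b': at 21  → match P4@[7:7],P5@[2:7]
pos 8 'a': at 14 (fail-walked)
pos 9 'a': at 15  → match P3@[8:9]
pos 10 'b': at 16 (fail-walked)  → match P4@[10:10]
pos 11 'a': at 14 (fail-walked)
pos 12 'a': at 15  → match P3@[11:12]
pos 13 'd': at 8 (fail-walked)
pos 14 'd': at 8 (fail-walked)
pos 15 'c': at 17
pos 16 'a': at 18
pos 17 'a': at 19  → match P3@[16:17]
pos 18 'a': at 20  → match P3@[17:18]
pos 19 'b': at 21  → match P4@[19:19],P5@[14:19]
pos 20 'a': at 14 (fail-walked)
pos 21 'd': at 8 (fail-walked)
pos 22 'd': at 8 (fail-walked)
pos 23 'c': at 17
pos 24 'a': at 18
pos 25 'a': at 19  → match P3@[24:25]
pos 26 'a': at 20  → match P3@[25:26]
pos 27 'b': at 21  → match P4@[27:27],P5@[22:27]
pos 28 'd': at 8 (fail-walked)
pos 29 'c': at 17
pos 30 'a': at 18
pos 31 'a': at 19  → match P3@[30:31]
pos 32 'a': at 20  → match P3@[31:32]
pos 33 'b': at 21  → match P4@[33:33],P5@[28:33]
pos 34 'b': at 16 (fail-walked)  → match P4@[34:34]
pos 35 'b': at 16 (fail-walked)  → match P4@[35:35]
pos 36 'd': at 8 (fail-walked)
pos 37 'b': at 9  → match P4@[37:37]
pos 38 'd': at 8 (fail-walked)
pos 39 'a': at 22
pos 40 'a': at 23  → match P3@[39:40],P6@[38:40]
pos 41 'c': at 1 (fail-walked)
pos 42 'c': at 1 (fail-walked)
pos 43 'd': at 5
pos 44 'c': at 17 (fail-walked)
pos 45 'b': at 2 (fail-walked)  → match P4@[45:45]
pos 46 'd': at 3
pos 47 'a': at 4  → match P0@[44:47]
pos 48 'a': at 23 (fail-walked)  → match P3@[47:48],P6@[46:48]
pos 49 'd': at 8 (fail-walked)
pos 50 'b': at 9  → match P4@[50:50]
pos 51 'a': at 10
pos 52 'd': at 11
pos 53 'a': at 12
pos 54 'b': at 13  → match P2@[49:54],P4@[54:54]
pos 55 'a': at 14 (fail-walked)
pos 56 'a': at 15  → match P3@[55:56]
pos 57 'a': at 15 (fail-walked)  → match P3@[56:57]
pos 58 'a': at 15 (fail-walked)  → match P3@[57:58]
pos 59 'a': at 15 (fail-walked)  → match P3@[58:59]
pos 60 'c': at 1 (fail-walked)
pos 61 'c': at 1 (fail-walked)
pos 62 'b': at 2  → match P4@[62:62]
pos 63 'b': at 16 (fail-walked)  → match P4@[63:63]
pos 64 'a': at 14 (fail-walked)
pos 65 'a': at 15  → match P3@[64:65]
pos 66 'd': at 8 (fail-walked)
pos 67 'a': at 22
pos 68 'a': at 23  → match P3@[67:68],P6@[66:68]
pos 69 'c': at 1 (fail-walked)
pos 70 'd': at 5
pos 71 'c': at 17 (fail-walked)
pos 72 'c': at 1 (fail-walked)
pos 73 'd': at 5
pos 74 'a': at 6
pos 75 'a': at 7  → match P1@[72:75],P3@[74:75],P6@[73:75]
pos 76 'c': at 1 (fail-walked)
pos 77 'd': at 5
pos 78 'a': at 6
pos 79 'a': at 7  → match P1@[76:79],P3@[78:79],P6@[77:79]

Result: [[5,3],[6,3],[7,4],[7,5],[9,3],[10,4],[12,3],[17,3],[18,3],[19,4],[19,5],[25,3],[26,3],[27,4],[27,5],[31,3],[32,3],[33,4],[33,5],[34,4],[35,4],[37,4],[40,3],[40,6],[45,4],[47,0],[48,3],[48,6],[50,4],[54,2],[54,4],[56,3],[57,3],[58,3],[59,3],[62,4],[63,4],[65,3],[68,3],[68,6],[75,1],[75,3],[75,6],[79,1],[79,3],[79,6]]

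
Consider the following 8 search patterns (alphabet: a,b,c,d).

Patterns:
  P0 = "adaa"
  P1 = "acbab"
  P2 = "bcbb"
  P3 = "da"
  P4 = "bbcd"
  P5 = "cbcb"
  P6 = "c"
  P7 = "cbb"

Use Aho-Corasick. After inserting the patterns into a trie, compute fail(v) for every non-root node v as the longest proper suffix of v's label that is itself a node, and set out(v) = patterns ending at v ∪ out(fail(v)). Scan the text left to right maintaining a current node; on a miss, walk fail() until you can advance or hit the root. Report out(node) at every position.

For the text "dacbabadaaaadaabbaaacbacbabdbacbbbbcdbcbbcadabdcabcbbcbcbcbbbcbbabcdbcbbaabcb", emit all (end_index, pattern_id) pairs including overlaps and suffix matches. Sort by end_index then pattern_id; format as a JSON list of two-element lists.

Build automaton:
Trie (insert patterns):
  n0 'ε': a→1 b→9 c→18 d→13
  n1 'a': c→5 d→2
  n2 'ad': a→3
  n3 'ada': a→4
  n4 'adaa': ·  [P0 ends]
  n5 'ac': b→6
  n6 'acb': a→7
  n7 'acba': b→8
  n8 'acbab': ·  [P1 ends]
  n9 'b': b→15 c→10
  n10 'bc': b→11
  n11 'bcb': b→12
  n12 'bcbb': ·  [P2 ends]
  n13 'd': a→14
  n14 'da': ·  [P3 ends]
  n15 'bb': c→16
  n16 'bbc': d→17
  n17 'bbcd': ·  [P4 ends]
  n18 'c': b→19  [P6 ends]
  n19 'cb': b→22 c→20
  n20 'cbc': b→21
  n21 'cbcb': ·  [P5 ends]
  n22 'cbb': ·  [P7 ends]

Failure links (BFS by depth):
  n1('a'): parent n0 fail=0; on 'a' 0 → fail=0;  out ∅∪∅=∅
  n9('b'): parent n0 fail=0; on 'b' 0 → fail=0;  out ∅∪∅=∅
  n13('d'): parent n0 fail=0; on 'd' 0 → fail=0;  out ∅∪∅=∅
  n18('c'): parent n0 fail=0; on 'c' 0 → fail=0;  out {6}∪∅={6}
  n2('ad'): parent n1 fail=0; on 'd' 0 → fail=13;  out ∅∪∅=∅
  n5('ac'): parent n1 fail=0; on 'c' 0 → fail=18;  out ∅∪{6}={6}
  n10('bc'): parent n9 fail=0; on 'c' 0 → fail=18;  out ∅∪{6}={6}
  n14('da'): parent n13 fail=0; on 'a' 0 → fail=1;  out {3}∪∅={3}
  n15('bb'): parent n9 fail=0; on 'b' 0 → fail=9;  out ∅∪∅=∅
  n19('cb'): parent n18 fail=0; on 'b' 0 → fail=9;  out ∅∪∅=∅
  n3('ada'): parent n2 fail=13; on 'a' 13 → fail=14;  out ∅∪{3}={3}
  n6('acb'): parent n5 fail=18; on 'b' 18 → fail=19;  out ∅∪∅=∅
  n11('bcb'): parent n10 fail=18; on 'b' 18 → fail=19;  out ∅∪∅=∅
  n16('bbc'): parent n15 fail=9; on 'c' 9 → fail=10;  out ∅∪{6}={6}
  n20('cbc'): parent n19 fail=9; on 'c' 9 → fail=10;  out ∅∪{6}={6}
  n22('cbb'): parent n19 fail=9; on 'b' 9 → fail=15;  out {7}∪∅={7}
  n4('adaa'): parent n3 fail=14; on 'a' 14→1→0 → fail=1;  out {0}∪∅={0}
  n7('acba'): parent n6 fail=19; on 'a' 19→9→0 → fail=1;  out ∅∪∅=∅
  n12('bcbb'): parent n11 fail=19; on 'b' 19 → fail=22;  out {2}∪{7}={2,7}
  n17('bbcd'): parent n16 fail=10; on 'd' 10→18→0 → fail=13;  out {4}∪∅={4}
  n21('cbcb'): parent n20 fail=10; on 'b' 10 → fail=11;  out {5}∪∅={5}
  n8('acbab'): parent n7 fail=1; on 'b' 1→0 → fail=9;  out {1}∪∅={1}

Text stream:
pos 0 'd': at 13
pos 1 'a': at 14  emit P3@[0:1]
pos 2 'c': at 5 (fail-walked)  emit P6@[2:2]
pos 3 'b': at 6
pos 4 'a': at 7
pos 5 'b': at 8  emit P1@[1:5]
pos 6 'a': at 1 (fail-walked)
pos 7 'd': at 2
pos 8 'a': at 3  emit P3@[7:8]
pos 9 'a': at 4  emit P0@[6:9]
pos 10 'a': at 1 (fail-walked)
pos 11 'a': at 1 (fail-walked)
pos 12 'd': at 2
pos 13 'a': at 3  emit P3@[12:13]
pos 14 'a': at 4  emit P0@[11:14]
pos 15 'b': at 9 (fail-walked)
pos 16 'b': at 15
pos 17 'a': at 1 (fail-walked)
pos 18 'a': at 1 (fail-walked)
pos 19 'a': at 1 (fail-walked)
pos 20 'c': at 5  emit P6@[20:20]
pos 21 'b': at 6
pos 22 'a': at 7
pos 23 'c': at 5 (fail-walked)  emit P6@[23:23]
pos 24 'b': at 6
pos 25 'a': at 7
pos 26 'b': at 8  emit P1@[22:26]
pos 27 'd': at 13 (fail-walked)
pos 28 'b': at 9 (fail-walked)
pos 29 'a': at 1 (fail-walked)
pos 30 'c': at 5  emit P6@[30:30]
pos 31 'b': at 6
pos 32 'b': at 22 (fail-walked)  emit P7@[30:32]
pos 33 'b': at 15 (fail-walked)
pos 34 'b': at 15 (fail-walked)
pos 35 'c': at 16  emit P6@[35:35]
pos 36 'd': at 17  emit P4@[33:36]
pos 37 'b': at 9 (fail-walked)
pos 38 'c': at 10  emit P6@[38:38]
pos 39 'b': at 11
pos 40 'b': at 12  emit P2@[37:40],P7@[38:40]
pos 41 'c': at 16 (fail-walked)  emit P6@[41:41]
pos 42 'a': at 1 (fail-walked)
pos 43 'd': at 2
pos 44 'a': at 3  emit P3@[43:44]
pos 45 'b': at 9 (fail-walked)
pos 46 'd': at 13 (fail-walked)
pos 47 'c': at 18 (fail-walked)  emit P6@[47:47]
pos 48 'a': at 1 (fail-walked)
pos 49 'b': at 9 (fail-walked)
pos 50 'c': at 10  emit P6@[50:50]
pos 51 'b': at 11
pos 52 'b': at 12  emit P2@[49:52],P7@[50:52]
pos 53 'c': at 16 (fail-walked)  emit P6@[53:53]
pos 54 'b': at 11 (fail-walked)
pos 55 'c': at 20 (fail-walked)  emit P6@[55:55]
pos 56 'b': at 21  emit P5@[53:56]
pos 57 'c': at 20 (fail-walked)  emit P6@[57:57]
pos 58 'b': at 21  emit P5@[55:58]
pos 59 'b': at 12 (fail-walked)  emit P2@[56:59],P7@[57:59]
pos 60 'b': at 15 (fail-walked)
pos 61 'c': at 16  emit P6@[61:61]
pos 62 'b': at 11 (fail-walked)
pos 63 'b': at 12  emit P2@[60:63],P7@[61:63]
pos 64 'a': at 1 (fail-walked)
pos 65 'b': at 9 (fail-walked)
pos 66 'c': at 10  emit P6@[66:66]
pos 67 'd': at 13 (fail-walked)
pos 68 'b': at 9 (fail-walked)
pos 69 'c': at 10  emit P6@[69:69]
pos 70 'b': at 11
pos 71 'b': at 12  emit P2@[68:71],P7@[69:71]
pos 72 'a': at 1 (fail-walked)
pos 73 'a': at 1 (fail-walked)
pos 74 'b': at 9 (fail-walked)
pos 75 'c': at 10  emit P6@[75:75]
pos 76 'b': at 11

All matches (sorted): [[1,3],[2,6],[5,1],[8,3],[9,0],[13,3],[14,0],[20,6],[23,6],[26,1],[30,6],[32,7],[35,6],[36,4],[38,6],[40,2],[40,7],[41,6],[44,3],[47,6],[50,6],[52,2],[52,7],[53,6],[55,6],[56,5],[57,6],[58,5],[59,2],[59,7],[61,6],[63,2],[63,7],[66,6],[69,6],[71,2],[71,7],[75,6]]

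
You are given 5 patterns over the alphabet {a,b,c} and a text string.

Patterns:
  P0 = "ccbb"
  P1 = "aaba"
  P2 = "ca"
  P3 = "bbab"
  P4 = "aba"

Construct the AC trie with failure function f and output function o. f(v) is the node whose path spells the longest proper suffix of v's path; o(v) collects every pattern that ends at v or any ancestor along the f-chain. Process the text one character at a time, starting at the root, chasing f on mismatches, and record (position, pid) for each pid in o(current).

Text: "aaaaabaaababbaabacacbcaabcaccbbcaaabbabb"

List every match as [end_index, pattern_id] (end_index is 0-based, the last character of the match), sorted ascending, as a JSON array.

Build automaton:
Trie (insert patterns):
  n0 'ε': a→5 b→10 c→1
  n1 'c': a→9 c→2
  n2 'cc': b→3
  n3 'ccb': b→4
  n4 'ccbb': ·  [P0 ends]
  n5 'a': a→6 b→14
  n6 'aa': b→7
  n7 'aab': a→8
  n8 'aaba': ·  [P1 ends]
  n9 'ca': ·  [P2 ends]
  n10 'b': b→11
  n11 'bb': a→12
  n12 'bba': b→13
  n13 'bbab': ·  [P3 ends]
  n14 'ab': a→15
  n15 'aba': ·  [P4 ends]

BFS fail/out derivation:
  n1('c'): parent n0 fail=0; on 'c' 0 → fail=0;  out ∅∪∅=∅
  n5('a'): parent n0 fail=0; on 'a' 0 → fail=0;  out ∅∪∅=∅
  n10('b'): parent n0 fail=0; on 'b' 0 → fail=0;  out ∅∪∅=∅
  n2('cc'): parent n1 fail=0; on 'c' 0 → fail=1;  out ∅∪∅=∅
  n6('aa'): parent n5 fail=0; on 'a' 0 → fail=5;  out ∅∪∅=∅
  n9('ca'): parent n1 fail=0; on 'a' 0 → fail=5;  out {2}∪∅={2}
  n11('bb'): parent n10 fail=0; on 'b' 0 → fail=10;  out ∅∪∅=∅
  n14('ab'): parent n5 fail=0; on 'b' 0 → fail=10;  out ∅∪∅=∅
  n3('ccb'): parent n2 fail=1; on 'b' 1→0 → fail=10;  out ∅∪∅=∅
  n7('aab'): parent n6 fail=5; on 'b' 5 → fail=14;  out ∅∪∅=∅
  n12('bba'): parent n11 fail=10; on 'a' 10→0 → fail=5;  out ∅∪∅=∅
  n15('aba'): parent n14 fail=10; on 'a' 10→0 → fail=5;  out {4}∪∅={4}
  n4('ccbb'): parent n3 fail=10; on 'b' 10 → fail=11;  out {0}∪∅={0}
  n8('aaba'): parent n7 fail=14; on 'a' 14 → fail=15;  out {1}∪{4}={1,4}
  n13('bbab'): parent n12 fail=5; on 'b' 5 → fail=14;  out {3}∪∅={3}

Scan:
i=0 'a': node 0→5
i=1 'a': node 5→6
i=2 'a': node 6→6 (via fail)
i=3 'a': node 6→6 (via fail)
i=4 'a': node 6→6 (via fail)
i=5 'b': node 6→7
i=6 'a': node 7→8  → match P1@[3:6],P4@[4:6]
i=7 'a': node 8→6 (via fail)
i=8 'a': node 6→6 (via fail)
i=9 'b': node 6→7
i=10 'a': node 7→8  → match P1@[7:10],P4@[8:10]
i=11 'b': node 8→14 (via fail)
i=12 'b': node 14→11 (via fail)
i=13 'a': node 11→12
i=14 'a': node 12→6 (via fail)
i=15 'b': node 6→7
i=16 'a': node 7→8  → match P1@[13:16],P4@[14:16]
i=17 'c': node 8→1 (via fail)
i=18 'a': node 1→9  → match P2@[17:18]
i=19 'c': node 9→1 (via fail)
i=20 'b': node 1→10 (via fail)
i=21 'c': node 10→1 (via fail)
i=22 'a': node 1→9  → match P2@[21:22]
i=23 'a': node 9→6 (via fail)
i=24 'b': node 6→7
i=25 'c': node 7→1 (via fail)
i=26 'a': node 1→9  → match P2@[25:26]
i=27 'c': node 9→1 (via fail)
i=28 'c': node 1→2
i=29 'b': node 2→3
i=30 'b': node 3→4  → match P0@[27:30]
i=31 'c': node 4→1 (via fail)
i=32 'a': node 1→9  → match P2@[31:32]
i=33 'a': node 9→6 (via fail)
i=34 'a': node 6→6 (via fail)
i=35 'b': node 6→7
i=36 'b': node 7→11 (via fail)
i=37 'a': node 11→12
i=38 'b': node 12→13  → match P3@[35:38]
i=39 'b': node 13→11 (via fail)

All matches (sorted): [[6,1],[6,4],[10,1],[10,4],[16,1],[16,4],[18,2],[22,2],[26,2],[30,0],[32,2],[38,3]]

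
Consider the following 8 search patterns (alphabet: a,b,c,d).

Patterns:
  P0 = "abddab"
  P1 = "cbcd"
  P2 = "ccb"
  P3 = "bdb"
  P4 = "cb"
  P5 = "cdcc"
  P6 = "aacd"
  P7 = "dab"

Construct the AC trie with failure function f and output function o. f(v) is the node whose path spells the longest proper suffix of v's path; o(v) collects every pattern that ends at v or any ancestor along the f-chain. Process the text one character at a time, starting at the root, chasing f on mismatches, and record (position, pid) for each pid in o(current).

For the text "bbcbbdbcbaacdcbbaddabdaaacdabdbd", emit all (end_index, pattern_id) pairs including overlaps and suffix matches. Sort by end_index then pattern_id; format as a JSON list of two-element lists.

Construct AC machine:
Trie (insert patterns):
  0='ε' goto a→1 b→13 c→7 d→22
  1='a' goto a→19 b→2
  2='ab' goto d→3
  3='abd' goto d→4
  4='abdd' goto a→5
  5='abdda' goto b→6
  6='abddab' goto ·  ←P0
  7='c' goto b→8 c→11 d→16
  8='cb' goto c→9  ←P4
  9='cbc' goto d→10
  10='cbcd' goto ·  ←P1
  11='cc' goto b→12
  12='ccb' goto ·  ←P2
  13='b' goto d→14
  14='bd' goto b→15
  15='bdb' goto ·  ←P3
  16='cd' goto c→17
  17='cdc' goto c→18
  18='cdcc' goto ·  ←P5
  19='aa' goto c→20
  20='aac' goto d→21
  21='aacd' goto ·  ←P6
  22='d' goto a→23
  23='da' goto b→24
  24='dab' goto ·  ←P7

BFS fail/out derivation:
  fail(1) 'a': from fail(0)=0 chase 'a': 0 ⇒ 0;  out=∅∪out(0)=∅
  fail(7) 'c': from fail(0)=0 chase 'c': 0 ⇒ 0;  out=∅∪out(0)=∅
  fail(13) 'b': from fail(0)=0 chase 'b': 0 ⇒ 0;  out=∅∪out(0)=∅
  fail(22) 'd': from fail(0)=0 chase 'd': 0 ⇒ 0;  out=∅∪out(0)=∅
  fail(2) 'ab': from fail(1)=0 chase 'b': 0 ⇒ 13;  out=∅∪out(13)=∅
  fail(8) 'cb': from fail(7)=0 chase 'b': 0 ⇒ 13;  out={4}∪out(13)={4}
  fail(11) 'cc': from fail(7)=0 chase 'c': 0 ⇒ 7;  out=∅∪out(7)=∅
  fail(14) 'bd': from fail(13)=0 chase 'd': 0 ⇒ 22;  out=∅∪out(22)=∅
  fail(16) 'cd': from fail(7)=0 chase 'd': 0 ⇒ 22;  out=∅∪out(22)=∅
  fail(19) 'aa': from fail(1)=0 chase 'a': 0 ⇒ 1;  out=∅∪out(1)=∅
  fail(23) 'da': from fail(22)=0 chase 'a': 0 ⇒ 1;  out=∅∪out(1)=∅
  fail(3) 'abd': from fail(2)=13 chase 'd': 13 ⇒ 14;  out=∅∪out(14)=∅
  fail(9) 'cbc': from fail(8)=13 chase 'c': 13→0 ⇒ 7;  out=∅∪out(7)=∅
  fail(12) 'ccb': from fail(11)=7 chase 'b': 7 ⇒ 8;  out={2}∪out(8)={2,4}
  fail(15) 'bdb': from fail(14)=22 chase 'b': 22→0 ⇒ 13;  out={3}∪out(13)={3}
  fail(17) 'cdc': from fail(16)=22 chase 'c': 22→0 ⇒ 7;  out=∅∪out(7)=∅
  fail(20) 'aac': from fail(19)=1 chase 'c': 1→0 ⇒ 7;  out=∅∪out(7)=∅
  fail(24) 'dab': from fail(23)=1 chase 'b': 1 ⇒ 2;  out={7}∪out(2)={7}
  fail(4) 'abdd': from fail(3)=14 chase 'd': 14→22→0 ⇒ 22;  out=∅∪out(22)=∅
  fail(10) 'cbcd': from fail(9)=7 chase 'd': 7 ⇒ 16;  out={1}∪out(16)={1}
  fail(18) 'cdcc': from fail(17)=7 chase 'c': 7 ⇒ 11;  out={5}∪out(11)={5}
  fail(21) 'aacd': from fail(20)=7 chase 'd': 7 ⇒ 16;  out={6}∪out(16)={6}
  fail(5) 'abdda': from fail(4)=22 chase 'a': 22 ⇒ 23;  out=∅∪out(23)=∅
  fail(6) 'abddab': from fail(5)=23 chase 'b': 23 ⇒ 24;  out={0}∪out(24)={0,7}

Text stream:
[0] read 'b'  n0⇒n13
[1] read 'b'  n13⇒n13 ·f
[2] read 'c'  n13⇒n7 ·f
[3] read 'b'  n7⇒n8  → match P4@[2:3]
[4] read 'b'  n8⇒n13 ·f
[5] read 'd'  n13⇒n14
[6] read 'b'  n14⇒n15  → match P3@[4:6]
[7] read 'c'  n15⇒n7 ·f
[8] read 'b'  n7⇒n8  → match P4@[7:8]
[9] read 'a'  n8⇒n1 ·f
[10] read 'a'  n1⇒n19
[11] read 'c'  n19⇒n20
[12] read 'd'  n20⇒n21  → match P6@[9:12]
[13] read 'c'  n21⇒n17 ·f
[14] read 'b'  n17⇒n8 ·f  → match P4@[13:14]
[15] read 'b'  n8⇒n13 ·f
[16] read 'a'  n13⇒n1 ·f
[17] read 'd'  n1⇒n22 ·f
[18] read 'd'  n22⇒n22 ·f
[19] read 'a'  n22⇒n23
[20] read 'b'  n23⇒n24  → match P7@[18:20]
[21] read 'd'  n24⇒n3 ·f
[22] read 'a'  n3⇒n23 ·f
[23] read 'a'  n23⇒n19 ·f
[24] read 'a'  n19⇒n19 ·f
[25] read 'c'  n19⇒n20
[26] read 'd'  n20⇒n21  → match P6@[23:26]
[27] read 'a'  n21⇒n23 ·f
[28] read 'b'  n23⇒n24  → match P7@[26:28]
[29] read 'd'  n24⇒n3 ·f
[30] read 'b'  n3⇒n15 ·f  → match P3@[28:30]
[31] read 'd'  n15⇒n14 ·f

All matches (sorted): [[3,4],[6,3],[8,4],[12,6],[14,4],[20,7],[26,6],[28,7],[30,3]]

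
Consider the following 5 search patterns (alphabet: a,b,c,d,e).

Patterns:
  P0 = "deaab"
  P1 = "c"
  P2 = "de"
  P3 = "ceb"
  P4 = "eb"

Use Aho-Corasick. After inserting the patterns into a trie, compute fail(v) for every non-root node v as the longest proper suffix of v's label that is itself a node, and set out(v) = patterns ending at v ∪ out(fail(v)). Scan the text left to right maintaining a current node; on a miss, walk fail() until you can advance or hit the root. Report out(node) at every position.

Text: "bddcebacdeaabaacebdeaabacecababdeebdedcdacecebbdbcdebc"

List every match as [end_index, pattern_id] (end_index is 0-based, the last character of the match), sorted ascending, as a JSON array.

Construct AC machine:
Trie nodes:
  0='ε' goto c→6 d→1 e→9
  1='d' goto e→2
  2='de' goto a→3  ←P2
  3='dea' goto a→4
  4='deaa' goto b→5
  5='deaab' goto ·  ←P0
  6='c' goto e→7  ←P1
  7='ce' goto b→8
  8='ceb' goto ·  ←P3
  9='e' goto b→10
  10='eb' goto ·  ←P4

Failure links (BFS by depth):
  fail(1) 'd': from fail(0)=0 chase 'd': 0 ⇒ 0;  out=∅∪out(0)=∅
  fail(6) 'c': from fail(0)=0 chase 'c': 0 ⇒ 0;  out={1}∪out(0)={1}
  fail(9) 'e': from fail(0)=0 chase 'e': 0 ⇒ 0;  out=∅∪out(0)=∅
  fail(2) 'de': from fail(1)=0 chase 'e': 0 ⇒ 9;  out={2}∪out(9)={2}
  fail(7) 'ce': from fail(6)=0 chase 'e': 0 ⇒ 9;  out=∅∪out(9)=∅
  fail(10) 'eb': from fail(9)=0 chase 'b': 0 ⇒ 0;  out={4}∪out(0)={4}
  fail(3) 'dea': from fail(2)=9 chase 'a': 9→0 ⇒ 0;  out=∅∪out(0)=∅
  fail(8) 'ceb': from fail(7)=9 chase 'b': 9 ⇒ 10;  out={3}∪out(10)={3,4}
  fail(4) 'deaa': from fail(3)=0 chase 'a': 0 ⇒ 0;  out=∅∪out(0)=∅
  fail(5) 'deaab': from fail(4)=0 chase 'b': 0 ⇒ 0;  out={0}∪out(0)={0}

Scan:
pos 0 'b': at 0
pos 1 'd': at 1
pos 2 'd': at 1 ·f
pos 3 'c': at 6 ·f  → match P1@[3:3]
pos 4 'e': at 7
pos 5 'b': at 8  → match P3@[3:5],P4@[4:5]
pos 6 'a': at 0 ·f
pos 7 'c': at 6  → match P1@[7:7]
pos 8 'd': at 1 ·f
pos 9 'e': at 2  → match P2@[8:9]
pos 10 'a': at 3
pos 11 'a': at 4
pos 12 'b': at 5  → match P0@[8:12]
pos 13 'a': at 0 ·f
pos 14 'a': at 0
pos 15 'c': at 6  → match P1@[15:15]
pos 16 'e': at 7
pos 17 'b': at 8  → match P3@[15:17],P4@[16:17]
pos 18 'd': at 1 ·f
pos 19 'e': at 2  → match P2@[18:19]
pos 20 'a': at 3
pos 21 'a': at 4
pos 22 'b': at 5  → match P0@[18:22]
pos 23 'a': at 0 ·f
pos 24 'c': at 6  → match P1@[24:24]
pos 25 'e': at 7
pos 26 'c': at 6 ·f  → match P1@[26:26]
pos 27 'a': at 0 ·f
pos 28 'b': at 0
pos 29 'a': at 0
pos 30 'b': at 0
pos 31 'd': at 1
pos 32 'e': at 2  → match P2@[31:32]
pos 33 'e': at 9 ·f
pos 34 'b': at 10  → match P4@[33:34]
pos 35 'd': at 1 ·f
pos 36 'e': at 2  → match P2@[35:36]
pos 37 'd': at 1 ·f
pos 38 'c': at 6 ·f  → match P1@[38:38]
pos 39 'd': at 1 ·f
pos 40 'a': at 0 ·f
pos 41 'c': at 6  → match P1@[41:41]
pos 42 'e': at 7
pos 43 'c': at 6 ·f  → match P1@[43:43]
pos 44 'e': at 7
pos 45 'b': at 8  → match P3@[43:45],P4@[44:45]
pos 46 'b': at 0 ·f
pos 47 'd': at 1
pos 48 'b': at 0 ·f
pos 49 'c': at 6  → match P1@[49:49]
pos 50 'd': at 1 ·f
pos 51 'e': at 2  → match P2@[50:51]
pos 52 'b': at 10 ·f  → match P4@[51:52]
pos 53 'c': at 6 ·f  → match P1@[53:53]

All matches (sorted): [[3,1],[5,3],[5,4],[7,1],[9,2],[12,0],[15,1],[17,3],[17,4],[19,2],[22,0],[24,1],[26,1],[32,2],[34,4],[36,2],[38,1],[41,1],[43,1],[45,3],[45,4],[49,1],[51,2],[52,4],[53,1]]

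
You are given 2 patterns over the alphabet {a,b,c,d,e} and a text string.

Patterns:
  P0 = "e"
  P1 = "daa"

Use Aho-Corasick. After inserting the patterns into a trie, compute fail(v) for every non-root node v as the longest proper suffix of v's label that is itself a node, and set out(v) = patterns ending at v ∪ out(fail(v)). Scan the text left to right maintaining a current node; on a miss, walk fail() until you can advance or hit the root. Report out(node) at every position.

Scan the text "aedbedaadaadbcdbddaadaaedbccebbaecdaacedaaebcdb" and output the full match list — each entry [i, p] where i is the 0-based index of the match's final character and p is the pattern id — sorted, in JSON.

Build:
Trie (insert patterns):
  n0 'ε': d→2 e→1
  n1 'e': ·  [P0 ends]
  n2 'd': a→3
  n3 'da': a→4
  n4 'daa': ·  [P1 ends]

BFS fail/out derivation:
  n1('e'): parent n0 fail=0; on 'e' 0 → fail=0;  out {0}∪∅={0}
  n2('d'): parent n0 fail=0; on 'd' 0 → fail=0;  out ∅∪∅=∅
  n3('da'): parent n2 fail=0; on 'a' 0 → fail=0;  out ∅∪∅=∅
  n4('daa'): parent n3 fail=0; on 'a' 0 → fail=0;  out {1}∪∅={1}

Scan:
i=0 'a': node 0→0
i=1 'e': node 0→1  emit P0@[1:1]
i=2 'd': node 1→2 ·f
i=3 'b': node 2→0 ·f
i=4 'e': node 0→1  emit P0@[4:4]
i=5 'd': node 1→2 ·f
i=6 'a': node 2→3
i=7 'a': node 3→4  emit P1@[5:7]
i=8 'd': node 4→2 ·f
i=9 'a': node 2→3
i=10 'a': node 3→4  emit P1@[8:10]
i=11 'd': node 4→2 ·f
i=12 'b': node 2→0 ·f
i=13 'c': node 0→0
i=14 'd': node 0→2
i=15 'b': node 2→0 ·f
i=16 'd': node 0→2
i=17 'd': node 2→2 ·f
i=18 'a': node 2→3
i=19 'a': node 3→4  emit P1@[17:19]
i=20 'd': node 4→2 ·f
i=21 'a': node 2→3
i=22 'a': node 3→4  emit P1@[20:22]
i=23 'e': node 4→1 ·f  emit P0@[23:23]
i=24 'd': node 1→2 ·f
i=25 'b': node 2→0 ·f
i=26 'c': node 0→0
i=27 'c': node 0→0
i=28 'e': node 0→1  emit P0@[28:28]
i=29 'b': node 1→0 ·f
i=30 'b': node 0→0
i=31 'a': node 0→0
i=32 'e': node 0→1  emit P0@[32:32]
i=33 'c': node 1→0 ·f
i=34 'd': node 0→2
i=35 'a': node 2→3
i=36 'a': node 3→4  emit P1@[34:36]
i=37 'c': node 4→0 ·f
i=38 'e': node 0→1  emit P0@[38:38]
i=39 'd': node 1→2 ·f
i=40 'a': node 2→3
i=41 'a': node 3→4  emit P1@[39:41]
i=42 'e': node 4→1 ·f  emit P0@[42:42]
i=43 'b': node 1→0 ·f
i=44 'c': node 0→0
i=45 'd': node 0→2
i=46 'b': node 2→0 ·f

Result: [[1,0],[4,0],[7,1],[10,1],[19,1],[22,1],[23,0],[28,0],[32,0],[36,1],[38,0],[41,1],[42,0]]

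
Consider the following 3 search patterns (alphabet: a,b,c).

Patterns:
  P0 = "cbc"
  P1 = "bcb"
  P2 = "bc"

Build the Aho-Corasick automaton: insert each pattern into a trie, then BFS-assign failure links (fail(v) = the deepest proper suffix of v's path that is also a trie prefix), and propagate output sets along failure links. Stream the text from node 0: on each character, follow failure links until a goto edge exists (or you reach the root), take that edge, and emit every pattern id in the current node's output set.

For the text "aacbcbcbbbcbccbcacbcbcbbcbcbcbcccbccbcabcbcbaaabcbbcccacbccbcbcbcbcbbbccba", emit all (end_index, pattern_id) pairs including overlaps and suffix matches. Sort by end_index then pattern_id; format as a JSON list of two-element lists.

Build automaton:
Trie nodes:
  0='ε' goto b→4 c→1
  1='c' goto b→2
  2='cb' goto c→3
  3='cbc' goto ·  ←P0
  4='b' goto c→5
  5='bc' goto b→6  ←P2
  6='bcb' goto ·  ←P1

BFS fail/out derivation:
  n1('c'): parent n0 fail=0; on 'c' 0 → fail=0;  out ∅∪∅=∅
  n4('b'): parent n0 fail=0; on 'b' 0 → fail=0;  out ∅∪∅=∅
  n2('cb'): parent n1 fail=0; on 'b' 0 → fail=4;  out ∅∪∅=∅
  n5('bc'): parent n4 fail=0; on 'c' 0 → fail=1;  out {2}∪∅={2}
  n3('cbc'): parent n2 fail=4; on 'c' 4 → fail=5;  out {0}∪{2}={0,2}
  n6('bcb'): parent n5 fail=1; on 'b' 1 → fail=2;  out {1}∪∅={1}

Scan:
pos 0 'a': at 0
pos 1 'a': at 0
pos 2 'c': at 1
pos 3 'b': at 2
pos 4 'c': at 3  → match P0@[2:4],P2@[3:4]
pos 5 'b': at 6 (fail-walked)  → match P1@[3:5]
pos 6 'c': at 3 (fail-walked)  → match P0@[4:6],P2@[5:6]
pos 7 'b': at 6 (fail-walked)  → match P1@[5:7]
pos 8 'b': at 4 (fail-walked)
pos 9 'b': at 4 (fail-walked)
pos 10 'c': at 5  → match P2@[9:10]
pos 11 'b': at 6  → match P1@[9:11]
pos 12 'c': at 3 (fail-walked)  → match P0@[10:12],P2@[11:12]
pos 13 'c': at 1 (fail-walked)
pos 14 'b': at 2
pos 15 'c': at 3  → match P0@[13:15],P2@[14:15]
pos 16 'a': at 0 (fail-walked)
pos 17 'c': at 1
pos 18 'b': at 2
pos 19 'c': at 3  → match P0@[17:19],P2@[18:19]
pos 20 'b': at 6 (fail-walked)  → match P1@[18:20]
pos 21 'c': at 3 (fail-walked)  → match P0@[19:21],P2@[20:21]
pos 22 'b': at 6 (fail-walked)  → match P1@[20:22]
pos 23 'b': at 4 (fail-walked)
pos 24 'c': at 5  → match P2@[23:24]
pos 25 'b': at 6  → match P1@[23:25]
pos 26 'c': at 3 (fail-walked)  → match P0@[24:26],P2@[25:26]
pos 27 'b': at 6 (fail-walked)  → match P1@[25:27]
pos 28 'c': at 3 (fail-walked)  → match P0@[26:28],P2@[27:28]
pos 29 'b': at 6 (fail-walked)  → match P1@[27:29]
pos 30 'c': at 3 (fail-walked)  → match P0@[28:30],P2@[29:30]
pos 31 'c': at 1 (fail-walked)
pos 32 'c': at 1 (fail-walked)
pos 33 'b': at 2
pos 34 'c': at 3  → match P0@[32:34],P2@[33:34]
pos 35 'c': at 1 (fail-walked)
pos 36 'b': at 2
pos 37 'c': at 3  → match P0@[35:37],P2@[36:37]
pos 38 'a': at 0 (fail-walked)
pos 39 'b': at 4
pos 40 'c': at 5  → match P2@[39:40]
pos 41 'b': at 6  → match P1@[39:41]
pos 42 'c': at 3 (fail-walked)  → match P0@[40:42],P2@[41:42]
pos 43 'b': at 6 (fail-walked)  → match P1@[41:43]
pos 44 'a': at 0 (fail-walked)
pos 45 'a': at 0
pos 46 'a': at 0
pos 47 'b': at 4
pos 48 'c': at 5  → match P2@[47:48]
pos 49 'b': at 6  → match P1@[47:49]
pos 50 'b': at 4 (fail-walked)
pos 51 'c': at 5  → match P2@[50:51]
pos 52 'c': at 1 (fail-walked)
pos 53 'c': at 1 (fail-walked)
pos 54 'a': at 0 (fail-walked)
pos 55 'c': at 1
pos 56 'b': at 2
pos 57 'c': at 3  → match P0@[55:57],P2@[56:57]
pos 58 'c': at 1 (fail-walked)
pos 59 'b': at 2
pos 60 'c': at 3  → match P0@[58:60],P2@[59:60]
pos 61 'b': at 6 (fail-walked)  → match P1@[59:61]
pos 62 'c': at 3 (fail-walked)  → match P0@[60:62],P2@[61:62]
pos 63 'b': at 6 (fail-walked)  → match P1@[61:63]
pos 64 'c': at 3 (fail-walked)  → match P0@[62:64],P2@[63:64]
pos 65 'b': at 6 (fail-walked)  → match P1@[63:65]
pos 66 'c': at 3 (fail-walked)  → match P0@[64:66],P2@[65:66]
pos 67 'b': at 6 (fail-walked)  → match P1@[65:67]
pos 68 'b': at 4 (fail-walked)
pos 69 'b': at 4 (fail-walked)
pos 70 'c': at 5  → match P2@[69:70]
pos 71 'c': at 1 (fail-walked)
pos 72 'b': at 2
pos 73 'a': at 0 (fail-walked)

Result: [[4,0],[4,2],[5,1],[6,0],[6,2],[7,1],[10,2],[11,1],[12,0],[12,2],[15,0],[15,2],[19,0],[19,2],[20,1],[21,0],[21,2],[22,1],[24,2],[25,1],[26,0],[26,2],[27,1],[28,0],[28,2],[29,1],[30,0],[30,2],[34,0],[34,2],[37,0],[37,2],[40,2],[41,1],[42,0],[42,2],[43,1],[48,2],[49,1],[51,2],[57,0],[57,2],[60,0],[60,2],[61,1],[62,0],[62,2],[63,1],[64,0],[64,2],[65,1],[66,0],[66,2],[67,1],[70,2]]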